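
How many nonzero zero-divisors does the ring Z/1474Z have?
Z/1474Z has 813 nonzero zero-divisors

In Z/1474Z each nonzero element is either a unit (gcd with 1474 is 1) or a zero-divisor (gcd > 1). The number of units is φ(1474): factorise 1474 = 2 · 11 · 67, so φ(1474) = (2 − 1) · (11 − 1) · (67 − 1) = 1 · 10 · 66 = 660. The nonzero elements number 1474 − 1 = 1473. Hence the nonzero zero-divisors number 1473 − 660 = 813.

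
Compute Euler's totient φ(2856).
φ(2856) = 768

φ is multiplicative, with φ(p^e) = p^e − p^(e−1). Factorise 2856 = 2^3 · 3 · 7 · 17. Then
  φ(2856) = (2^3 − 2^2) · (3 − 1) · (7 − 1) · (17 − 1) = 4 · 2 · 6 · 16 = 768.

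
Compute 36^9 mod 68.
Use repeated squaring. Binary(9) = 1001. Walk through the bits of the exponent 9 left-to-right: at each bit after the leading one, square the running value, then multiply by 36 if the bit is 1 (always reducing mod 68):
  bit 1 = 1 (leading): start with 36.
  bit 2 = 0: square 36^2 = 1296 ≡ 4 (mod 68).
  bit 3 = 0: square 4^2 = 16 (mod 68).
  bit 4 = 1: square 16^2 = 256 ≡ 52; bit is 1, so multiply 52·36 = 1872 ≡ 36 (mod 68).
Final value: 36^9 ≡ 36 (mod 68).

Final answer: 36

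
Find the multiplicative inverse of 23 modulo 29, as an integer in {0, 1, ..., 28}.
Apply the extended Euclidean algorithm to (29, 23), tracking rows (r, s, t) with s·29 + t·23 = r. Each division r_prev = q·r_cur + r_new produces the new row as (previous row) − q·(current row):
  row A: (29, 1, 0)   [1·29 + 0·23 = 29]
  row B: (23, 0, 1)   [0·29 + 1·23 = 23]
  29 = 1·23 + 6   → row C = row A − 1·row B = (6, 1, −1)   [check: 1·29 − 1·23 = 6]
  23 = 3·6 + 5   → row D = row B − 3·row C = (5, −3, 4)   [check: −3·29 + 4·23 = 5]
  6 = 1·5 + 1   → row E = row C − 1·row D = (1, 4, −5)   [check: 4·29 − 5·23 = 1]
  5 = 5·1 + 0   → remainder 0, stop. gcd = 1 (last nonzero row E).
The gcd is 1, so 23 is invertible mod 29. The last nonzero row gives 4·29 − 5·23 = 1, so t = −5. So 23^(−1) ≡ −5 ≡ 24 (mod 29). Verify: 23 · 24 = 552 ≡ 1 (mod 29). ✓

Final answer: 23^(−1) ≡ 24 (mod 29)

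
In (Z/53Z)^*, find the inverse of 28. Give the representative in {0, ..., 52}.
28^(−1) ≡ 36 (mod 53)

Apply the extended Euclidean algorithm to (53, 28), tracking rows (r, s, t) with s·53 + t·28 = r. Each division r_prev = q·r_cur + r_new produces the new row as (previous row) − q·(current row):
  row A: (53, 1, 0)   [1·53 + 0·28 = 53]
  row B: (28, 0, 1)   [0·53 + 1·28 = 28]
  53 = 1·28 + 25   → row C = row A − 1·row B = (25, 1, −1)   [check: 1·53 − 1·28 = 25]
  28 = 1·25 + 3   → row D = row B − 1·row C = (3, −1, 2)   [check: −1·53 + 2·28 = 3]
  25 = 8·3 + 1   → row E = row C − 8·row D = (1, 9, −17)   [check: 9·53 − 17·28 = 1]
  3 = 3·1 + 0   → remainder 0, stop. gcd = 1 (last nonzero row E).
The gcd is 1, so 28 is invertible mod 53. The last nonzero row gives 9·53 − 17·28 = 1, so t = −17. So 28^(−1) ≡ −17 ≡ 36 (mod 53). Verify: 28 · 36 = 1008 ≡ 1 (mod 53). ✓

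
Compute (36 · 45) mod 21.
Reduce the factors first: 36 ≡ 15, 45 ≡ 3 (mod 21), so 36 · 45 ≡ 15 · 3 (mod 21). 15 · 3 = 45. Dividing by 21: 45 = 2·21 + 3. So (36 · 45) mod 21 = 3.

Final answer: 3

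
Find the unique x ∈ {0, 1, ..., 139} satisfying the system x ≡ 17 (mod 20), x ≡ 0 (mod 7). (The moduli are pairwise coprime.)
x ≡ 77 (mod 140); the representative in [0, 140) is 77

The moduli 20, 7 are pairwise coprime, so by the CRT there is a unique solution mod 20·7 = 140.
Solve by successive substitution. Start with x ≡ 17 (mod 20).
  Combine with x ≡ 0 (mod 7): write x = 17 + 20·t and require 17 + 20·t ≡ 0 (mod 7), i.e. 20·t ≡ 0 − 17 ≡ 4 (mod 7). Since 20^(−1) ≡ 6 (mod 7) (20 ≡ 6 (mod 7)), t ≡ 6·4 ≡ 3 (mod 7). So x ≡ 17 + 20·3 = 77 (mod 140).
Unique solution in [0, 140): x = 77.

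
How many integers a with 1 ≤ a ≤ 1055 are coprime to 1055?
The number of a ∈ {1, ..., 1055} with gcd(a, 1055) = 1 is by definition Euler's totient φ(1055). φ is multiplicative, with φ(p^e) = p^e − p^(e−1). Factorise 1055 = 5 · 211. Then
  φ(1055) = (5 − 1) · (211 − 1) = 4 · 210 = 840.
So there are 840 such integers.

Final answer: 840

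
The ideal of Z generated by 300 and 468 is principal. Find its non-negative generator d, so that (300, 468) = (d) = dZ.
In the PID Z, (a, b) is generated by gcd(a, b). Compute gcd(468, 300) with the extended Euclidean algorithm, tracking rows (r, s, t) with s·468 + t·300 = r:
  row A: (468, 1, 0)   [1·468 + 0·300 = 468]
  row B: (300, 0, 1)   [0·468 + 1·300 = 300]
  468 = 1·300 + 168   → row C = row A − 1·row B = (168, 1, −1)   [check: 1·468 − 1·300 = 168]
  300 = 1·168 + 132   → row D = row B − 1·row C = (132, −1, 2)   [check: −1·468 + 2·300 = 132]
  168 = 1·132 + 36   → row E = row C − 1·row D = (36, 2, −3)   [check: 2·468 − 3·300 = 36]
  132 = 3·36 + 24   → row F = row D − 3·row E = (24, −7, 11)   [check: −7·468 + 11·300 = 24]
  36 = 1·24 + 12   → row G = row E − 1·row F = (12, 9, −14)   [check: 9·468 − 14·300 = 12]
  24 = 2·12 + 0   → remainder 0, stop. gcd = 12 (last nonzero row G).
So gcd(300, 468) = 12, with Bézout identity 9·468 − 14·300 = 12. Containment (⊇): the Bézout identity exhibits 12 as an element of (300, 468), giving (12) ⊆ (300, 468). Containment (⊆): since 12 | 300 and 12 | 468 (300 = 12·25, 468 = 12·39), every Z-linear combination of 300 and 468 is divisible by 12, so (300, 468) ⊆ (12). Therefore (300, 468) = (12), d = 12.

Final answer: (300, 468) = (12); d = 12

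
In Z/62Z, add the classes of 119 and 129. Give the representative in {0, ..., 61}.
0

Reduce the summands first: 119 ≡ 57, 129 ≡ 5 (mod 62), so 119 + 129 ≡ 57 + 5 (mod 62). 57 + 5 = 62; 62 = 1·62 + 0, so (119 + 129) mod 62 = 0.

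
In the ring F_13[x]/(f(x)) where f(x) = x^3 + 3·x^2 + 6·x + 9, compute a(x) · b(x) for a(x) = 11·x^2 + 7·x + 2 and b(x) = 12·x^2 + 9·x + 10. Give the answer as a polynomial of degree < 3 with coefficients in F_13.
a · b ≡ 5·x^2 + 9·x (mod f(x))

Multiply as integer polynomials: a · b = 132·x^4 + 183·x^3 + 197·x^2 + 88·x + 20. Reducing coefficients mod 13: a · b ≡ 2·x^4 + x^3 + 2·x^2 + 10·x + 7. Now divide by f(x) = x^3 + 3·x^2 + 6·x + 9 in F_13[x], eliminating the leading term at each step:
  leading term 2·x^4: subtract (2·x)·f(x) = 2·x^4 + 6·x^3 + 12·x^2 + 5·x, leaving 8·x^3 + 3·x^2 + 5·x + 7 (coefficients mod 13)
  leading term 8·x^3: subtract (8)·f(x) = 8·x^3 + 11·x^2 + 9·x + 7, leaving 5·x^2 + 9·x (coefficients mod 13)
The degree is now < 3, so this is the remainder. Hence a · b ≡ 5·x^2 + 9·x in F_13[x]/(f).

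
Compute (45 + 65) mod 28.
Reduce the summands first: 45 ≡ 17, 65 ≡ 9 (mod 28), so 45 + 65 ≡ 17 + 9 (mod 28). 17 + 9 = 26; 26 = 0·28 + 26, so (45 + 65) mod 28 = 26.

Final answer: 26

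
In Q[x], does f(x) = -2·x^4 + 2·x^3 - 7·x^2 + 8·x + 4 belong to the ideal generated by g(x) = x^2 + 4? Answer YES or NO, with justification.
YES

In Q[x] the ideal (g) consists of all multiples of g, so f ∈ (g) iff g | f, i.e. iff the remainder of f on division by g is 0. Divide f by g (g is monic, so eliminate the leading term of the running remainder at each step):
  leading term -2·x^4: subtract (-2·x^2)·g(x) = -2·x^4 - 8·x^2, leaving 2·x^3 + x^2 + 8·x + 4
  leading term 2·x^3: subtract (2·x)·g(x) = 2·x^3 + 8·x, leaving x^2 + 4
  leading term x^2: subtract (1)·g(x) = x^2 + 4, leaving 0
The remainder is 0, so f(x) = g(x) · h(x) with h(x) = -2·x^2 + 2·x + 1. Hence g | f, i.e. f ∈ (g).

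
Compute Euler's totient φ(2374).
φ(2374) = 1186

φ is multiplicative, with φ(p^e) = p^e − p^(e−1). Factorise 2374 = 2 · 1187. Then
  φ(2374) = (2 − 1) · (1187 − 1) = 1 · 1186 = 1186.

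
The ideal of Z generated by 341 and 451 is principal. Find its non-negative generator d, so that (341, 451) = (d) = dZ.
In the PID Z, (a, b) is generated by gcd(a, b). Compute gcd(451, 341) with the extended Euclidean algorithm, tracking rows (r, s, t) with s·451 + t·341 = r:
  row A: (451, 1, 0)   [1·451 + 0·341 = 451]
  row B: (341, 0, 1)   [0·451 + 1·341 = 341]
  451 = 1·341 + 110   → row C = row A − 1·row B = (110, 1, −1)   [check: 1·451 − 1·341 = 110]
  341 = 3·110 + 11   → row D = row B − 3·row C = (11, −3, 4)   [check: −3·451 + 4·341 = 11]
  110 = 10·11 + 0   → remainder 0, stop. gcd = 11 (last nonzero row D).
So gcd(341, 451) = 11, with Bézout identity −3·451 + 4·341 = 11. Containment (⊇): the Bézout identity exhibits 11 as an element of (341, 451), giving (11) ⊆ (341, 451). Containment (⊆): since 11 | 341 and 11 | 451 (341 = 11·31, 451 = 11·41), every Z-linear combination of 341 and 451 is divisible by 11, so (341, 451) ⊆ (11). Therefore (341, 451) = (11), d = 11.

Final answer: (341, 451) = (11); d = 11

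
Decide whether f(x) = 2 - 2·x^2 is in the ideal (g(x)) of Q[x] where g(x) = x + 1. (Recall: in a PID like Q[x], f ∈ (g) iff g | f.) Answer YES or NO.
In Q[x] the ideal (g) consists of all multiples of g, so f ∈ (g) iff g | f, i.e. iff the remainder of f on division by g is 0. Divide f by g (g is monic, so eliminate the leading term of the running remainder at each step):
  leading term -2·x^2: subtract (-2·x)·g(x) = -2·x^2 - 2·x, leaving 2·x + 2
  leading term 2·x: subtract (2)·g(x) = 2·x + 2, leaving 0
The remainder is 0, so f(x) = g(x) · h(x) with h(x) = 2 - 2·x. Hence g | f, i.e. f ∈ (g).

Final answer: YES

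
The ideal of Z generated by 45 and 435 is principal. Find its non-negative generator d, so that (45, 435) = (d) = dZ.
In the PID Z, (a, b) is generated by gcd(a, b). Compute gcd(435, 45) with the extended Euclidean algorithm, tracking rows (r, s, t) with s·435 + t·45 = r:
  row A: (435, 1, 0)   [1·435 + 0·45 = 435]
  row B: (45, 0, 1)   [0·435 + 1·45 = 45]
  435 = 9·45 + 30   → row C = row A − 9·row B = (30, 1, −9)   [check: 1·435 − 9·45 = 30]
  45 = 1·30 + 15   → row D = row B − 1·row C = (15, −1, 10)   [check: −1·435 + 10·45 = 15]
  30 = 2·15 + 0   → remainder 0, stop. gcd = 15 (last nonzero row D).
So gcd(45, 435) = 15, with Bézout identity −1·435 + 10·45 = 15. Containment (⊇): the Bézout identity exhibits 15 as an element of (45, 435), giving (15) ⊆ (45, 435). Containment (⊆): since 15 | 45 and 15 | 435 (45 = 15·3, 435 = 15·29), every Z-linear combination of 45 and 435 is divisible by 15, so (45, 435) ⊆ (15). Therefore (45, 435) = (15), d = 15.

Final answer: (45, 435) = (15); d = 15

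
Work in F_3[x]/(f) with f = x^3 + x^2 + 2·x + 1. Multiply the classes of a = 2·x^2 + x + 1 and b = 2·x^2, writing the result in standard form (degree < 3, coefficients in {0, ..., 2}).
Multiply as integer polynomials: a · b = 4·x^4 + 2·x^3 + 2·x^2. Reducing coefficients mod 3: a · b ≡ x^4 + 2·x^3 + 2·x^2. Now divide by f(x) = x^3 + x^2 + 2·x + 1 in F_3[x], eliminating the leading term at each step:
  leading term x^4: subtract (x)·f(x) = x^4 + x^3 + 2·x^2 + x, leaving x^3 + 2·x (coefficients mod 3)
  leading term x^3: subtract (1)·f(x) = x^3 + x^2 + 2·x + 1, leaving 2·x^2 + 2 (coefficients mod 3)
The degree is now < 3, so this is the remainder. Hence a · b ≡ 2·x^2 + 2 in F_3[x]/(f).

Final answer: a · b ≡ 2·x^2 + 2 (mod f(x))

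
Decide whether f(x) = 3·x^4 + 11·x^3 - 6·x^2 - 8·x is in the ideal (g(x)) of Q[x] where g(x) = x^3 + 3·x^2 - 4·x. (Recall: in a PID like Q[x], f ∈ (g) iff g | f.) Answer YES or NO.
YES

In Q[x] the ideal (g) consists of all multiples of g, so f ∈ (g) iff g | f, i.e. iff the remainder of f on division by g is 0. Divide f by g (g is monic, so eliminate the leading term of the running remainder at each step):
  leading term 3·x^4: subtract (3·x)·g(x) = 3·x^4 + 9·x^3 - 12·x^2, leaving 2·x^3 + 6·x^2 - 8·x
  leading term 2·x^3: subtract (2)·g(x) = 2·x^3 + 6·x^2 - 8·x, leaving 0
The remainder is 0, so f(x) = g(x) · h(x) with h(x) = 3·x + 2. Hence g | f, i.e. f ∈ (g).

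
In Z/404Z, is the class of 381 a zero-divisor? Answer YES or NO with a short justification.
gcd(381, 404) = 1, so 381 is a unit in Z/404Z (it has a multiplicative inverse). A unit cannot be a zero-divisor: if 381·b ≡ 0 then multiplying both sides by 381^(−1) gives b ≡ 0. So 381 is not a zero-divisor.

Final answer: NO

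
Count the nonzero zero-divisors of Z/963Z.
In Z/963Z each nonzero element is either a unit (gcd with 963 is 1) or a zero-divisor (gcd > 1). The number of units is φ(963): factorise 963 = 3^2 · 107, so φ(963) = (3^2 − 3^1) · (107 − 1) = 6 · 106 = 636. The nonzero elements number 963 − 1 = 962. Hence the nonzero zero-divisors number 962 − 636 = 326.

Final answer: Z/963Z has 326 nonzero zero-divisors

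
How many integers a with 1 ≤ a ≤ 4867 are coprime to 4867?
4680

The number of a ∈ {1, ..., 4867} with gcd(a, 4867) = 1 is by definition Euler's totient φ(4867). φ is multiplicative, with φ(p^e) = p^e − p^(e−1). Factorise 4867 = 31 · 157. Then
  φ(4867) = (31 − 1) · (157 − 1) = 30 · 156 = 4680.
So there are 4680 such integers.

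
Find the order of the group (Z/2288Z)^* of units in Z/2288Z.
|(Z/2288Z)^*| = 960

(Z/2288Z)^* consists of the classes a with gcd(a, 2288) = 1, so its order is φ(2288). φ is multiplicative, with φ(p^e) = p^e − p^(e−1). Factorise 2288 = 2^4 · 11 · 13. Then
  φ(2288) = (2^4 − 2^3) · (11 − 1) · (13 − 1) = 8 · 10 · 12 = 960.
Thus |(Z/2288Z)^*| = 960.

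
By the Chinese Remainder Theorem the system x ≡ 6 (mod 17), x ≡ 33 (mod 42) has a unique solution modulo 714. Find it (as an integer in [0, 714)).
x ≡ 159 (mod 714); the representative in [0, 714) is 159

The moduli 17, 42 are pairwise coprime, so by the CRT there is a unique solution mod 17·42 = 714.
Solve by successive substitution. Start with x ≡ 6 (mod 17).
  Combine with x ≡ 33 (mod 42): write x = 6 + 17·t and require 6 + 17·t ≡ 33 (mod 42), i.e. 17·t ≡ 33 − 6 ≡ 27 (mod 42). Since 17^(−1) ≡ 5 (mod 42), t ≡ 5·27 ≡ 9 (mod 42). So x ≡ 6 + 17·9 = 159 (mod 714).
Unique solution in [0, 714): x = 159.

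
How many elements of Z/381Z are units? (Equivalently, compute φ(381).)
An element a ∈ Z/381Z is a unit iff gcd(a, 381) = 1, so the number of units is φ(381). φ is multiplicative, with φ(p^e) = p^e − p^(e−1). Factorise 381 = 3 · 127. Then
  φ(381) = (3 − 1) · (127 − 1) = 2 · 126 = 252.

Final answer: Z/381Z has φ(381) = 252 units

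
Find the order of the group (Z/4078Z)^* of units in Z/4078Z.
(Z/4078Z)^* consists of the classes a with gcd(a, 4078) = 1, so its order is φ(4078). φ is multiplicative, with φ(p^e) = p^e − p^(e−1). Factorise 4078 = 2 · 2039. Then
  φ(4078) = (2 − 1) · (2039 − 1) = 1 · 2038 = 2038.
Thus |(Z/4078Z)^*| = 2038.

Final answer: |(Z/4078Z)^*| = 2038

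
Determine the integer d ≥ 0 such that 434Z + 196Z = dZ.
(434, 196) = (14); d = 14

In the PID Z, (a, b) is generated by gcd(a, b). Compute gcd(434, 196) with the extended Euclidean algorithm, tracking rows (r, s, t) with s·434 + t·196 = r:
  row A: (434, 1, 0)   [1·434 + 0·196 = 434]
  row B: (196, 0, 1)   [0·434 + 1·196 = 196]
  434 = 2·196 + 42   → row C = row A − 2·row B = (42, 1, −2)   [check: 1·434 − 2·196 = 42]
  196 = 4·42 + 28   → row D = row B − 4·row C = (28, −4, 9)   [check: −4·434 + 9·196 = 28]
  42 = 1·28 + 14   → row E = row C − 1·row D = (14, 5, −11)   [check: 5·434 − 11·196 = 14]
  28 = 2·14 + 0   → remainder 0, stop. gcd = 14 (last nonzero row E).
So gcd(434, 196) = 14, with Bézout identity 5·434 − 11·196 = 14. Containment (⊇): the Bézout identity exhibits 14 as an element of (434, 196), giving (14) ⊆ (434, 196). Containment (⊆): since 14 | 434 and 14 | 196 (434 = 14·31, 196 = 14·14), every Z-linear combination of 434 and 196 is divisible by 14, so (434, 196) ⊆ (14). Therefore (434, 196) = (14), d = 14.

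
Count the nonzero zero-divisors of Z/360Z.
In Z/360Z each nonzero element is either a unit (gcd with 360 is 1) or a zero-divisor (gcd > 1). The number of units is φ(360): factorise 360 = 2^3 · 3^2 · 5, so φ(360) = (2^3 − 2^2) · (3^2 − 3^1) · (5 − 1) = 4 · 6 · 4 = 96. The nonzero elements number 360 − 1 = 359. Hence the nonzero zero-divisors number 359 − 96 = 263.

Final answer: Z/360Z has 263 nonzero zero-divisors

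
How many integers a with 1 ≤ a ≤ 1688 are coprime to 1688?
840

The number of a ∈ {1, ..., 1688} with gcd(a, 1688) = 1 is by definition Euler's totient φ(1688). φ is multiplicative, with φ(p^e) = p^e − p^(e−1). Factorise 1688 = 2^3 · 211. Then
  φ(1688) = (2^3 − 2^2) · (211 − 1) = 4 · 210 = 840.
So there are 840 such integers.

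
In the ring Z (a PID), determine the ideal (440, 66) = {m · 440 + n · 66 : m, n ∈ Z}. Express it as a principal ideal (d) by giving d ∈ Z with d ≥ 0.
In the PID Z, (a, b) is generated by gcd(a, b). Compute gcd(440, 66) with the extended Euclidean algorithm, tracking rows (r, s, t) with s·440 + t·66 = r:
  row A: (440, 1, 0)   [1·440 + 0·66 = 440]
  row B: (66, 0, 1)   [0·440 + 1·66 = 66]
  440 = 6·66 + 44   → row C = row A − 6·row B = (44, 1, −6)   [check: 1·440 − 6·66 = 44]
  66 = 1·44 + 22   → row D = row B − 1·row C = (22, −1, 7)   [check: −1·440 + 7·66 = 22]
  44 = 2·22 + 0   → remainder 0, stop. gcd = 22 (last nonzero row D).
So gcd(440, 66) = 22, with Bézout identity −1·440 + 7·66 = 22. Containment (⊇): the Bézout identity exhibits 22 as an element of (440, 66), giving (22) ⊆ (440, 66). Containment (⊆): since 22 | 440 and 22 | 66 (440 = 22·20, 66 = 22·3), every Z-linear combination of 440 and 66 is divisible by 22, so (440, 66) ⊆ (22). Therefore (440, 66) = (22), d = 22.

Final answer: (440, 66) = (22); d = 22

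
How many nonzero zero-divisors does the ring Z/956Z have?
Z/956Z has 479 nonzero zero-divisors

In Z/956Z each nonzero element is either a unit (gcd with 956 is 1) or a zero-divisor (gcd > 1). The number of units is φ(956): factorise 956 = 2^2 · 239, so φ(956) = (2^2 − 2^1) · (239 − 1) = 2 · 238 = 476. The nonzero elements number 956 − 1 = 955. Hence the nonzero zero-divisors number 955 − 476 = 479.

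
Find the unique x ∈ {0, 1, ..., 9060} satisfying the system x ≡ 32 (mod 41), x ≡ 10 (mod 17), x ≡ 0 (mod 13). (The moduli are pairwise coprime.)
x ≡ 7371 (mod 9061); the representative in [0, 9061) is 7371

The moduli 41, 17, 13 are pairwise coprime, so by the CRT there is a unique solution mod 41·17·13 = 9061.
Solve by successive substitution. Start with x ≡ 32 (mod 41).
  Combine with x ≡ 10 (mod 17): write x = 32 + 41·t and require 32 + 41·t ≡ 10 (mod 17), i.e. 41·t ≡ 10 − 32 ≡ 12 (mod 17). Since 41^(−1) ≡ 5 (mod 17) (41 ≡ 7 (mod 17)), t ≡ 5·12 ≡ 9 (mod 17). So x ≡ 32 + 41·9 = 401 (mod 697).
  Combine with x ≡ 0 (mod 13): write x = 401 + 697·t and require 401 + 697·t ≡ 0 (mod 13), i.e. 697·t ≡ 0 − 401 ≡ 2 (mod 13). Since 697^(−1) ≡ 5 (mod 13) (697 ≡ 8 (mod 13)), t ≡ 5·2 ≡ 10 (mod 13). So x ≡ 401 + 697·10 = 7371 (mod 9061).
Unique solution in [0, 9061): x = 7371.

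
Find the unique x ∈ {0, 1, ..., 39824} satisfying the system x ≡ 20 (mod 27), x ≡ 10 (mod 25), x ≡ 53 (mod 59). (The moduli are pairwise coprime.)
x ≡ 7310 (mod 39825); the representative in [0, 39825) is 7310

The moduli 27, 25, 59 are pairwise coprime, so by the CRT there is a unique solution mod 27·25·59 = 39825.
Solve by successive substitution. Start with x ≡ 20 (mod 27).
  Combine with x ≡ 10 (mod 25): write x = 20 + 27·t and require 20 + 27·t ≡ 10 (mod 25), i.e. 27·t ≡ 10 − 20 ≡ 15 (mod 25). Since 27^(−1) ≡ 13 (mod 25) (27 ≡ 2 (mod 25)), t ≡ 13·15 ≡ 20 (mod 25). So x ≡ 20 + 27·20 = 560 (mod 675).
  Combine with x ≡ 53 (mod 59): write x = 560 + 675·t and require 560 + 675·t ≡ 53 (mod 59), i.e. 675·t ≡ 53 − 560 ≡ 24 (mod 59). Since 675^(−1) ≡ 25 (mod 59) (675 ≡ 26 (mod 59)), t ≡ 25·24 ≡ 10 (mod 59). So x ≡ 560 + 675·10 = 7310 (mod 39825).
Unique solution in [0, 39825): x = 7310.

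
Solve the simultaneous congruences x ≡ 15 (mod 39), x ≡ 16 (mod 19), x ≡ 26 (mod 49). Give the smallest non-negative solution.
x ≡ 20802 (mod 36309); the representative in [0, 36309) is 20802

The moduli 39, 19, 49 are pairwise coprime, so by the CRT there is a unique solution mod 39·19·49 = 36309.
Solve by successive substitution. Start with x ≡ 15 (mod 39).
  Combine with x ≡ 16 (mod 19): write x = 15 + 39·t and require 15 + 39·t ≡ 16 (mod 19), i.e. 39·t ≡ 16 − 15 ≡ 1 (mod 19). Since 39^(−1) ≡ 1 (mod 19) (39 ≡ 1 (mod 19)), t ≡ 1·1 ≡ 1 (mod 19). So x ≡ 15 + 39·1 = 54 (mod 741).
  Combine with x ≡ 26 (mod 49): write x = 54 + 741·t and require 54 + 741·t ≡ 26 (mod 49), i.e. 741·t ≡ 26 − 54 ≡ 21 (mod 49). Since 741^(−1) ≡ 41 (mod 49) (741 ≡ 6 (mod 49)), t ≡ 41·21 ≡ 28 (mod 49). So x ≡ 54 + 741·28 = 20802 (mod 36309).
Unique solution in [0, 36309): x = 20802.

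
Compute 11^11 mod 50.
11

Use repeated squaring. Binary(11) = 1011. Walk through the bits of the exponent 11 left-to-right: at each bit after the leading one, square the running value, then multiply by 11 if the bit is 1 (always reducing mod 50):
  bit 1 = 1 (leading): start with 11.
  bit 2 = 0: square 11^2 = 121 ≡ 21 (mod 50).
  bit 3 = 1: square 21^2 = 441 ≡ 41; bit is 1, so multiply 41·11 = 451 ≡ 1 (mod 50).
  bit 4 = 1: square 1^2 = 1; bit is 1, so multiply 1·11 = 11 (mod 50).
Final value: 11^11 ≡ 11 (mod 50).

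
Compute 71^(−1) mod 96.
71^(−1) ≡ 23 (mod 96)

Apply the extended Euclidean algorithm to (96, 71), tracking rows (r, s, t) with s·96 + t·71 = r. Each division r_prev = q·r_cur + r_new produces the new row as (previous row) − q·(current row):
  row A: (96, 1, 0)   [1·96 + 0·71 = 96]
  row B: (71, 0, 1)   [0·96 + 1·71 = 71]
  96 = 1·71 + 25   → row C = row A − 1·row B = (25, 1, −1)   [check: 1·96 − 1·71 = 25]
  71 = 2·25 + 21   → row D = row B − 2·row C = (21, −2, 3)   [check: −2·96 + 3·71 = 21]
  25 = 1·21 + 4   → row E = row C − 1·row D = (4, 3, −4)   [check: 3·96 − 4·71 = 4]
  21 = 5·4 + 1   → row F = row D − 5·row E = (1, −17, 23)   [check: −17·96 + 23·71 = 1]
  4 = 4·1 + 0   → remainder 0, stop. gcd = 1 (last nonzero row F).
The gcd is 1, so 71 is invertible mod 96. The last nonzero row gives −17·96 + 23·71 = 1, so t = 23. So 71^(−1) ≡ 23 (mod 96). Verify: 71 · 23 = 1633 ≡ 1 (mod 96). ✓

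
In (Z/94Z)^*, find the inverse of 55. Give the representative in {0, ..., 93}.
Apply the extended Euclidean algorithm to (94, 55), tracking rows (r, s, t) with s·94 + t·55 = r. Each division r_prev = q·r_cur + r_new produces the new row as (previous row) − q·(current row):
  row A: (94, 1, 0)   [1·94 + 0·55 = 94]
  row B: (55, 0, 1)   [0·94 + 1·55 = 55]
  94 = 1·55 + 39   → row C = row A − 1·row B = (39, 1, −1)   [check: 1·94 − 1·55 = 39]
  55 = 1·39 + 16   → row D = row B − 1·row C = (16, −1, 2)   [check: −1·94 + 2·55 = 16]
  39 = 2·16 + 7   → row E = row C − 2·row D = (7, 3, −5)   [check: 3·94 − 5·55 = 7]
  16 = 2·7 + 2   → row F = row D − 2·row E = (2, −7, 12)   [check: −7·94 + 12·55 = 2]
  7 = 3·2 + 1   → row G = row E − 3·row F = (1, 24, −41)   [check: 24·94 − 41·55 = 1]
  2 = 2·1 + 0   → remainder 0, stop. gcd = 1 (last nonzero row G).
The gcd is 1, so 55 is invertible mod 94. The last nonzero row gives 24·94 − 41·55 = 1, so t = −41. So 55^(−1) ≡ −41 ≡ 53 (mod 94). Verify: 55 · 53 = 2915 ≡ 1 (mod 94). ✓

Final answer: 55^(−1) ≡ 53 (mod 94)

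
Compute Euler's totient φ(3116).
φ(3116) = 1440

φ is multiplicative, with φ(p^e) = p^e − p^(e−1). Factorise 3116 = 2^2 · 19 · 41. Then
  φ(3116) = (2^2 − 2^1) · (19 − 1) · (41 − 1) = 2 · 18 · 40 = 1440.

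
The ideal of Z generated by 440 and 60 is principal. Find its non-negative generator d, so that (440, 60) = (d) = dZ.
In the PID Z, (a, b) is generated by gcd(a, b). Compute gcd(440, 60) with the extended Euclidean algorithm, tracking rows (r, s, t) with s·440 + t·60 = r:
  row A: (440, 1, 0)   [1·440 + 0·60 = 440]
  row B: (60, 0, 1)   [0·440 + 1·60 = 60]
  440 = 7·60 + 20   → row C = row A − 7·row B = (20, 1, −7)   [check: 1·440 − 7·60 = 20]
  60 = 3·20 + 0   → remainder 0, stop. gcd = 20 (last nonzero row C).
So gcd(440, 60) = 20, with Bézout identity 1·440 − 7·60 = 20. Containment (⊇): the Bézout identity exhibits 20 as an element of (440, 60), giving (20) ⊆ (440, 60). Containment (⊆): since 20 | 440 and 20 | 60 (440 = 20·22, 60 = 20·3), every Z-linear combination of 440 and 60 is divisible by 20, so (440, 60) ⊆ (20). Therefore (440, 60) = (20), d = 20.

Final answer: (440, 60) = (20); d = 20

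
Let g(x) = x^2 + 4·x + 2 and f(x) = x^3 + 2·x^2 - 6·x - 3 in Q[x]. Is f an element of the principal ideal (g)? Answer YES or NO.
NO

In Q[x] the ideal (g) consists of all multiples of g, so f ∈ (g) iff g | f, i.e. iff the remainder of f on division by g is 0. Divide f by g (g is monic, so eliminate the leading term of the running remainder at each step):
  leading term x^3: subtract (x)·g(x) = x^3 + 4·x^2 + 2·x, leaving -2·x^2 - 8·x - 3
  leading term -2·x^2: subtract (-2)·g(x) = -2·x^2 - 8·x - 4, leaving 1
The remainder r(x) = 1 ≠ 0 (and deg r < deg g), so g ∤ f, i.e. f ∉ (g).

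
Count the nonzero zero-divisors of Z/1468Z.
Z/1468Z has 735 nonzero zero-divisors

In Z/1468Z each nonzero element is either a unit (gcd with 1468 is 1) or a zero-divisor (gcd > 1). The number of units is φ(1468): factorise 1468 = 2^2 · 367, so φ(1468) = (2^2 − 2^1) · (367 − 1) = 2 · 366 = 732. The nonzero elements number 1468 − 1 = 1467. Hence the nonzero zero-divisors number 1467 − 732 = 735.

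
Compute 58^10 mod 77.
23

Use repeated squaring. Binary(10) = 1010. Walk through the bits of the exponent 10 left-to-right: at each bit after the leading one, square the running value, then multiply by 58 if the bit is 1 (always reducing mod 77):
  bit 1 = 1 (leading): start with 58.
  bit 2 = 0: square 58^2 = 3364 ≡ 53 (mod 77).
  bit 3 = 1: square 53^2 = 2809 ≡ 37; bit is 1, so multiply 37·58 = 2146 ≡ 67 (mod 77).
  bit 4 = 0: square 67^2 = 4489 ≡ 23 (mod 77).
Final value: 58^10 ≡ 23 (mod 77).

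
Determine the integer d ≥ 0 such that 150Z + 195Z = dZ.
(150, 195) = (15); d = 15

In the PID Z, (a, b) is generated by gcd(a, b). Compute gcd(195, 150) with the extended Euclidean algorithm, tracking rows (r, s, t) with s·195 + t·150 = r:
  row A: (195, 1, 0)   [1·195 + 0·150 = 195]
  row B: (150, 0, 1)   [0·195 + 1·150 = 150]
  195 = 1·150 + 45   → row C = row A − 1·row B = (45, 1, −1)   [check: 1·195 − 1·150 = 45]
  150 = 3·45 + 15   → row D = row B − 3·row C = (15, −3, 4)   [check: −3·195 + 4·150 = 15]
  45 = 3·15 + 0   → remainder 0, stop. gcd = 15 (last nonzero row D).
So gcd(150, 195) = 15, with Bézout identity −3·195 + 4·150 = 15. Containment (⊇): the Bézout identity exhibits 15 as an element of (150, 195), giving (15) ⊆ (150, 195). Containment (⊆): since 15 | 150 and 15 | 195 (150 = 15·10, 195 = 15·13), every Z-linear combination of 150 and 195 is divisible by 15, so (150, 195) ⊆ (15). Therefore (150, 195) = (15), d = 15.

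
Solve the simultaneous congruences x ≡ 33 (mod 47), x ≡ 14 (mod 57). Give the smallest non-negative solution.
The moduli 47, 57 are pairwise coprime, so by the CRT there is a unique solution mod 47·57 = 2679.
Solve by successive substitution. Start with x ≡ 33 (mod 47).
  Combine with x ≡ 14 (mod 57): write x = 33 + 47·t and require 33 + 47·t ≡ 14 (mod 57), i.e. 47·t ≡ 14 − 33 ≡ 38 (mod 57). Since 47^(−1) ≡ 17 (mod 57), t ≡ 17·38 ≡ 19 (mod 57). So x ≡ 33 + 47·19 = 926 (mod 2679).
Unique solution in [0, 2679): x = 926.

Final answer: x ≡ 926 (mod 2679); the representative in [0, 2679) is 926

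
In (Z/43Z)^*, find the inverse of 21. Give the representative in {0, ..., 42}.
21^(−1) ≡ 41 (mod 43)

Apply the extended Euclidean algorithm to (43, 21), tracking rows (r, s, t) with s·43 + t·21 = r. Each division r_prev = q·r_cur + r_new produces the new row as (previous row) − q·(current row):
  row A: (43, 1, 0)   [1·43 + 0·21 = 43]
  row B: (21, 0, 1)   [0·43 + 1·21 = 21]
  43 = 2·21 + 1   → row C = row A − 2·row B = (1, 1, −2)   [check: 1·43 − 2·21 = 1]
  21 = 21·1 + 0   → remainder 0, stop. gcd = 1 (last nonzero row C).
The gcd is 1, so 21 is invertible mod 43. The last nonzero row gives 1·43 − 2·21 = 1, so t = −2. So 21^(−1) ≡ −2 ≡ 41 (mod 43). Verify: 21 · 41 = 861 ≡ 1 (mod 43). ✓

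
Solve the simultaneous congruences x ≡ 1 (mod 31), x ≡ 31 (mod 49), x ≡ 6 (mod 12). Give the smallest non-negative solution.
The moduli 31, 49, 12 are pairwise coprime, so by the CRT there is a unique solution mod 31·49·12 = 18228.
Solve by successive substitution. Start with x ≡ 1 (mod 31).
  Combine with x ≡ 31 (mod 49): write x = 1 + 31·t and require 1 + 31·t ≡ 31 (mod 49), i.e. 31·t ≡ 31 − 1 ≡ 30 (mod 49). Since 31^(−1) ≡ 19 (mod 49), t ≡ 19·30 ≡ 31 (mod 49). So x ≡ 1 + 31·31 = 962 (mod 1519).
  Combine with x ≡ 6 (mod 12): write x = 962 + 1519·t and require 962 + 1519·t ≡ 6 (mod 12), i.e. 1519·t ≡ 6 − 962 ≡ 4 (mod 12). Since 1519^(−1) ≡ 7 (mod 12) (1519 ≡ 7 (mod 12)), t ≡ 7·4 ≡ 4 (mod 12). So x ≡ 962 + 1519·4 = 7038 (mod 18228).
Unique solution in [0, 18228): x = 7038.

Final answer: x ≡ 7038 (mod 18228); the representative in [0, 18228) is 7038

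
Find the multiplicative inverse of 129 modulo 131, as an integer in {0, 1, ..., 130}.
Apply the extended Euclidean algorithm to (131, 129), tracking rows (r, s, t) with s·131 + t·129 = r. Each division r_prev = q·r_cur + r_new produces the new row as (previous row) − q·(current row):
  row A: (131, 1, 0)   [1·131 + 0·129 = 131]
  row B: (129, 0, 1)   [0·131 + 1·129 = 129]
  131 = 1·129 + 2   → row C = row A − 1·row B = (2, 1, −1)   [check: 1·131 − 1·129 = 2]
  129 = 64·2 + 1   → row D = row B − 64·row C = (1, −64, 65)   [check: −64·131 + 65·129 = 1]
  2 = 2·1 + 0   → remainder 0, stop. gcd = 1 (last nonzero row D).
The gcd is 1, so 129 is invertible mod 131. The last nonzero row gives −64·131 + 65·129 = 1, so t = 65. So 129^(−1) ≡ 65 (mod 131). Verify: 129 · 65 = 8385 ≡ 1 (mod 131). ✓

Final answer: 129^(−1) ≡ 65 (mod 131)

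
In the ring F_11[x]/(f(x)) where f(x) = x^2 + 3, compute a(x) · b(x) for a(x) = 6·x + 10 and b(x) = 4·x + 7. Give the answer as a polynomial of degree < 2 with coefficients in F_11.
Multiply as integer polynomials: a · b = 24·x^2 + 82·x + 70. Reducing coefficients mod 11: a · b ≡ 2·x^2 + 5·x + 4. Now divide by f(x) = x^2 + 3 in F_11[x], eliminating the leading term at each step:
  leading term 2·x^2: subtract (2)·f(x) = 2·x^2 + 6, leaving 5·x + 9 (coefficients mod 11)
The degree is now < 2, so this is the remainder. Hence a · b ≡ 5·x + 9 in F_11[x]/(f).

Final answer: a · b ≡ 5·x + 9 (mod f(x))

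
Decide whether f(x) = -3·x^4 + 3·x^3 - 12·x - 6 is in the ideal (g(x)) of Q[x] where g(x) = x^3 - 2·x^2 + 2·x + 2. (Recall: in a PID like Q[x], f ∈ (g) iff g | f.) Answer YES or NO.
In Q[x] the ideal (g) consists of all multiples of g, so f ∈ (g) iff g | f, i.e. iff the remainder of f on division by g is 0. Divide f by g (g is monic, so eliminate the leading term of the running remainder at each step):
  leading term -3·x^4: subtract (-3·x)·g(x) = -3·x^4 + 6·x^3 - 6·x^2 - 6·x, leaving -3·x^3 + 6·x^2 - 6·x - 6
  leading term -3·x^3: subtract (-3)·g(x) = -3·x^3 + 6·x^2 - 6·x - 6, leaving 0
The remainder is 0, so f(x) = g(x) · h(x) with h(x) = -3·x - 3. Hence g | f, i.e. f ∈ (g).

Final answer: YES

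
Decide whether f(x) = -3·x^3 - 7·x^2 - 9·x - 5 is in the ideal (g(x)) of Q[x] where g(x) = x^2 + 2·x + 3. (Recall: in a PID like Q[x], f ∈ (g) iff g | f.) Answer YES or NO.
NO

In Q[x] the ideal (g) consists of all multiples of g, so f ∈ (g) iff g | f, i.e. iff the remainder of f on division by g is 0. Divide f by g (g is monic, so eliminate the leading term of the running remainder at each step):
  leading term -3·x^3: subtract (-3·x)·g(x) = -3·x^3 - 6·x^2 - 9·x, leaving -x^2 - 5
  leading term -x^2: subtract (-1)·g(x) = -x^2 - 2·x - 3, leaving 2·x - 2
The remainder r(x) = 2·x - 2 ≠ 0 (and deg r < deg g), so g ∤ f, i.e. f ∉ (g).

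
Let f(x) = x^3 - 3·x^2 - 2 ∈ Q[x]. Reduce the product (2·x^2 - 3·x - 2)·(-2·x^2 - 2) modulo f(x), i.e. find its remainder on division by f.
First multiply in Q[x] without reducing: a · b = -4·x^4 + 6·x^3 + 6·x + 4. Now divide by f(x) = x^3 - 3·x^2 - 2, eliminating the leading term at each step:
  leading term -4·x^4: subtract (-4·x)·f(x) = -4·x^4 + 12·x^3 + 8·x, leaving -6·x^3 - 2·x + 4
  leading term -6·x^3: subtract (-6)·f(x) = -6·x^3 + 18·x^2 + 12, leaving -18·x^2 - 2·x - 8
The degree is now < 3, so this is the remainder. Hence a · b ≡ -18·x^2 - 2·x - 8 in Q[x]/(f).

Final answer: a · b ≡ -18·x^2 - 2·x - 8 (mod f(x))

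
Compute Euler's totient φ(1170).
φ(1170) = 288

φ is multiplicative, with φ(p^e) = p^e − p^(e−1). Factorise 1170 = 2 · 3^2 · 5 · 13. Then
  φ(1170) = (2 − 1) · (3^2 − 3^1) · (5 − 1) · (13 − 1) = 1 · 6 · 4 · 12 = 288.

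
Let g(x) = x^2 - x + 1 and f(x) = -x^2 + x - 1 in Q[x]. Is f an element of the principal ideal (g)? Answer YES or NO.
In Q[x] the ideal (g) consists of all multiples of g, so f ∈ (g) iff g | f, i.e. iff the remainder of f on division by g is 0. Divide f by g (g is monic, so eliminate the leading term of the running remainder at each step):
  leading term -x^2: subtract (-1)·g(x) = -x^2 + x - 1, leaving 0
The remainder is 0, so f(x) = g(x) · h(x) with h(x) = -1. Hence g | f, i.e. f ∈ (g).

Final answer: YES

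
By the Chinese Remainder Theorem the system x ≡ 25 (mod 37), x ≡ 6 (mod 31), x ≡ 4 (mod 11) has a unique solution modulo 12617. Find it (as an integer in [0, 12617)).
The moduli 37, 31, 11 are pairwise coprime, so by the CRT there is a unique solution mod 37·31·11 = 12617.
Solve by successive substitution. Start with x ≡ 25 (mod 37).
  Combine with x ≡ 6 (mod 31): write x = 25 + 37·t and require 25 + 37·t ≡ 6 (mod 31), i.e. 37·t ≡ 6 − 25 ≡ 12 (mod 31). Since 37^(−1) ≡ 26 (mod 31) (37 ≡ 6 (mod 31)), t ≡ 26·12 ≡ 2 (mod 31). So x ≡ 25 + 37·2 = 99 (mod 1147).
  Combine with x ≡ 4 (mod 11): write x = 99 + 1147·t and require 99 + 1147·t ≡ 4 (mod 11), i.e. 1147·t ≡ 4 − 99 ≡ 4 (mod 11). Since 1147^(−1) ≡ 4 (mod 11) (1147 ≡ 3 (mod 11)), t ≡ 4·4 ≡ 5 (mod 11). So x ≡ 99 + 1147·5 = 5834 (mod 12617).
Unique solution in [0, 12617): x = 5834.

Final answer: x ≡ 5834 (mod 12617); the representative in [0, 12617) is 5834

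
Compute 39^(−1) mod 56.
Apply the extended Euclidean algorithm to (56, 39), tracking rows (r, s, t) with s·56 + t·39 = r. Each division r_prev = q·r_cur + r_new produces the new row as (previous row) − q·(current row):
  row A: (56, 1, 0)   [1·56 + 0·39 = 56]
  row B: (39, 0, 1)   [0·56 + 1·39 = 39]
  56 = 1·39 + 17   → row C = row A − 1·row B = (17, 1, −1)   [check: 1·56 − 1·39 = 17]
  39 = 2·17 + 5   → row D = row B − 2·row C = (5, −2, 3)   [check: −2·56 + 3·39 = 5]
  17 = 3·5 + 2   → row E = row C − 3·row D = (2, 7, −10)   [check: 7·56 − 10·39 = 2]
  5 = 2·2 + 1   → row F = row D − 2·row E = (1, −16, 23)   [check: −16·56 + 23·39 = 1]
  2 = 2·1 + 0   → remainder 0, stop. gcd = 1 (last nonzero row F).
The gcd is 1, so 39 is invertible mod 56. The last nonzero row gives −16·56 + 23·39 = 1, so t = 23. So 39^(−1) ≡ 23 (mod 56). Verify: 39 · 23 = 897 ≡ 1 (mod 56). ✓

Final answer: 39^(−1) ≡ 23 (mod 56)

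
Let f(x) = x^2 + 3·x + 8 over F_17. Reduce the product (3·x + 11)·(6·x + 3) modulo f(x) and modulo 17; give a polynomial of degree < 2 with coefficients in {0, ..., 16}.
Multiply as integer polynomials: a · b = 18·x^2 + 75·x + 33. Reducing coefficients mod 17: a · b ≡ x^2 + 7·x + 16. Now divide by f(x) = x^2 + 3·x + 8 in F_17[x], eliminating the leading term at each step:
  leading term x^2: subtract (1)·f(x) = x^2 + 3·x + 8, leaving 4·x + 8 (coefficients mod 17)
The degree is now < 2, so this is the remainder. Hence a · b ≡ 4·x + 8 in F_17[x]/(f).

Final answer: a · b ≡ 4·x + 8 (mod f(x))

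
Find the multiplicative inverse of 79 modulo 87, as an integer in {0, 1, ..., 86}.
Apply the extended Euclidean algorithm to (87, 79), tracking rows (r, s, t) with s·87 + t·79 = r. Each division r_prev = q·r_cur + r_new produces the new row as (previous row) − q·(current row):
  row A: (87, 1, 0)   [1·87 + 0·79 = 87]
  row B: (79, 0, 1)   [0·87 + 1·79 = 79]
  87 = 1·79 + 8   → row C = row A − 1·row B = (8, 1, −1)   [check: 1·87 − 1·79 = 8]
  79 = 9·8 + 7   → row D = row B − 9·row C = (7, −9, 10)   [check: −9·87 + 10·79 = 7]
  8 = 1·7 + 1   → row E = row C − 1·row D = (1, 10, −11)   [check: 10·87 − 11·79 = 1]
  7 = 7·1 + 0   → remainder 0, stop. gcd = 1 (last nonzero row E).
The gcd is 1, so 79 is invertible mod 87. The last nonzero row gives 10·87 − 11·79 = 1, so t = −11. So 79^(−1) ≡ −11 ≡ 76 (mod 87). Verify: 79 · 76 = 6004 ≡ 1 (mod 87). ✓

Final answer: 79^(−1) ≡ 76 (mod 87)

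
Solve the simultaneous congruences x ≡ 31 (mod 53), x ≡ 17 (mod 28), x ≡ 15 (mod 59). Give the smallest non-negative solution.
x ≡ 2257 (mod 87556); the representative in [0, 87556) is 2257

The moduli 53, 28, 59 are pairwise coprime, so by the CRT there is a unique solution mod 53·28·59 = 87556.
Solve by successive substitution. Start with x ≡ 31 (mod 53).
  Combine with x ≡ 17 (mod 28): write x = 31 + 53·t and require 31 + 53·t ≡ 17 (mod 28), i.e. 53·t ≡ 17 − 31 ≡ 14 (mod 28). Since 53^(−1) ≡ 9 (mod 28) (53 ≡ 25 (mod 28)), t ≡ 9·14 ≡ 14 (mod 28). So x ≡ 31 + 53·14 = 773 (mod 1484).
  Combine with x ≡ 15 (mod 59): write x = 773 + 1484·t and require 773 + 1484·t ≡ 15 (mod 59), i.e. 1484·t ≡ 15 − 773 ≡ 9 (mod 59). Since 1484^(−1) ≡ 46 (mod 59) (1484 ≡ 9 (mod 59)), t ≡ 46·9 ≡ 1 (mod 59). So x ≡ 773 + 1484·1 = 2257 (mod 87556).
Unique solution in [0, 87556): x = 2257.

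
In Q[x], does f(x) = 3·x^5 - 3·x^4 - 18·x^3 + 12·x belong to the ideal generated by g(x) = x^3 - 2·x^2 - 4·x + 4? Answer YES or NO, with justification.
YES

In Q[x] the ideal (g) consists of all multiples of g, so f ∈ (g) iff g | f, i.e. iff the remainder of f on division by g is 0. Divide f by g (g is monic, so eliminate the leading term of the running remainder at each step):
  leading term 3·x^5: subtract (3·x^2)·g(x) = 3·x^5 - 6·x^4 - 12·x^3 + 12·x^2, leaving 3·x^4 - 6·x^3 - 12·x^2 + 12·x
  leading term 3·x^4: subtract (3·x)·g(x) = 3·x^4 - 6·x^3 - 12·x^2 + 12·x, leaving 0
The remainder is 0, so f(x) = g(x) · h(x) with h(x) = 3·x^2 + 3·x. Hence g | f, i.e. f ∈ (g).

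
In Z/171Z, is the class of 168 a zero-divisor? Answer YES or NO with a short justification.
YES

gcd(168, 171) = 3 > 1, so 168 is not a unit in Z/171Z. In Z/nZ every nonzero non-unit is a zero-divisor: explicitly, take b = 171/gcd = 57 ≠ 0 (mod 171); then 168·57 = 9576 = 56·171, i.e. 168·57 ≡ 0 (mod 171). So 168 is a zero-divisor.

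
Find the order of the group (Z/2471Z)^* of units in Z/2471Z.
|(Z/2471Z)^*| = 2112

(Z/2471Z)^* consists of the classes a with gcd(a, 2471) = 1, so its order is φ(2471). φ is multiplicative, with φ(p^e) = p^e − p^(e−1). Factorise 2471 = 7 · 353. Then
  φ(2471) = (7 − 1) · (353 − 1) = 6 · 352 = 2112.
Thus |(Z/2471Z)^*| = 2112.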